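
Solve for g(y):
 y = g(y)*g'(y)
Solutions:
 g(y) = -sqrt(C1 + y^2)
 g(y) = sqrt(C1 + y^2)


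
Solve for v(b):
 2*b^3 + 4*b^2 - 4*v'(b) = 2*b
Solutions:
 v(b) = C1 + b^4/8 + b^3/3 - b^2/4


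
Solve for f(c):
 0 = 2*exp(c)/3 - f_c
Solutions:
 f(c) = C1 + 2*exp(c)/3


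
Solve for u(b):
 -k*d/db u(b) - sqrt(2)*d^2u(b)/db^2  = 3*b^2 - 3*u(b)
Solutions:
 u(b) = C1*exp(sqrt(2)*b*(-k + sqrt(k^2 + 12*sqrt(2)))/4) + C2*exp(-sqrt(2)*b*(k + sqrt(k^2 + 12*sqrt(2)))/4) + b^2 + 2*b*k/3 + 2*k^2/9 + 2*sqrt(2)/3


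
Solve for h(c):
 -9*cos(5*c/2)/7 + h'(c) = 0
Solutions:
 h(c) = C1 + 18*sin(5*c/2)/35


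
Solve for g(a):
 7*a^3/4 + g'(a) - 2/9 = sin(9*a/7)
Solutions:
 g(a) = C1 - 7*a^4/16 + 2*a/9 - 7*cos(9*a/7)/9


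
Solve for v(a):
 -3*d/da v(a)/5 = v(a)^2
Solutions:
 v(a) = 3/(C1 + 5*a)


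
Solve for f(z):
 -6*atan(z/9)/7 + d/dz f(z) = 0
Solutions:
 f(z) = C1 + 6*z*atan(z/9)/7 - 27*log(z^2 + 81)/7


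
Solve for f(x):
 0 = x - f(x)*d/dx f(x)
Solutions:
 f(x) = -sqrt(C1 + x^2)
 f(x) = sqrt(C1 + x^2)


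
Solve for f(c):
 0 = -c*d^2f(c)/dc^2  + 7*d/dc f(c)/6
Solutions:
 f(c) = C1 + C2*c^(13/6)


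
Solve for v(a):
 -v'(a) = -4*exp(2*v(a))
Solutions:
 v(a) = log(-sqrt(-1/(C1 + 4*a))) - log(2)/2
 v(a) = log(-1/(C1 + 4*a))/2 - log(2)/2


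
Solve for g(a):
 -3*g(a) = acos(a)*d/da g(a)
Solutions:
 g(a) = C1*exp(-3*Integral(1/acos(a), a))


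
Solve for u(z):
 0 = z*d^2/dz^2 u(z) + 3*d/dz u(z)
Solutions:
 u(z) = C1 + C2/z^2


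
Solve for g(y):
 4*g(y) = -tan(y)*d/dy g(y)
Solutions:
 g(y) = C1/sin(y)^4


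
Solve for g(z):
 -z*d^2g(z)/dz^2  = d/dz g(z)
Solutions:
 g(z) = C1 + C2*log(z)


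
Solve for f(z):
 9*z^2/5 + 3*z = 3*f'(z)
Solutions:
 f(z) = C1 + z^3/5 + z^2/2


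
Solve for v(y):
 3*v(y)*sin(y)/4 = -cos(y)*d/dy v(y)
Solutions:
 v(y) = C1*cos(y)^(3/4)


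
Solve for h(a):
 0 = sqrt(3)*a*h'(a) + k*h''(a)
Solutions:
 h(a) = C1 + C2*sqrt(k)*erf(sqrt(2)*3^(1/4)*a*sqrt(1/k)/2)


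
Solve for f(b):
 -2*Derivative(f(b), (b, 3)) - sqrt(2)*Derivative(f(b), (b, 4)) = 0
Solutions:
 f(b) = C1 + C2*b + C3*b^2 + C4*exp(-sqrt(2)*b)


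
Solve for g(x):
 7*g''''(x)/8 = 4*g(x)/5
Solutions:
 g(x) = C1*exp(-2*2^(1/4)*35^(3/4)*x/35) + C2*exp(2*2^(1/4)*35^(3/4)*x/35) + C3*sin(2*2^(1/4)*35^(3/4)*x/35) + C4*cos(2*2^(1/4)*35^(3/4)*x/35)


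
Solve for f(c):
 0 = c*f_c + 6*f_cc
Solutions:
 f(c) = C1 + C2*erf(sqrt(3)*c/6)


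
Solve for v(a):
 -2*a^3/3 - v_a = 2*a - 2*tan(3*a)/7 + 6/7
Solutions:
 v(a) = C1 - a^4/6 - a^2 - 6*a/7 - 2*log(cos(3*a))/21


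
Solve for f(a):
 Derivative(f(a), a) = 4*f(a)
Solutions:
 f(a) = C1*exp(4*a)


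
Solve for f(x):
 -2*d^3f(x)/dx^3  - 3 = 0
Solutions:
 f(x) = C1 + C2*x + C3*x^2 - x^3/4


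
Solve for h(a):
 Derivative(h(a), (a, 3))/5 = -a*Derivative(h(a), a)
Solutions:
 h(a) = C1 + Integral(C2*airyai(-5^(1/3)*a) + C3*airybi(-5^(1/3)*a), a)


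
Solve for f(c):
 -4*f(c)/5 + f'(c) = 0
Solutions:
 f(c) = C1*exp(4*c/5)


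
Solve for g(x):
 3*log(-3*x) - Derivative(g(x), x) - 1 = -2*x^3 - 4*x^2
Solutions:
 g(x) = C1 + x^4/2 + 4*x^3/3 + 3*x*log(-x) + x*(-4 + 3*log(3))


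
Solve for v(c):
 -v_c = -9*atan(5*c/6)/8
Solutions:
 v(c) = C1 + 9*c*atan(5*c/6)/8 - 27*log(25*c^2 + 36)/40


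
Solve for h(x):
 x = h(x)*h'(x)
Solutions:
 h(x) = -sqrt(C1 + x^2)
 h(x) = sqrt(C1 + x^2)


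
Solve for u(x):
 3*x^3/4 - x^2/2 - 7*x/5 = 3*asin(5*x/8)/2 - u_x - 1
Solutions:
 u(x) = C1 - 3*x^4/16 + x^3/6 + 7*x^2/10 + 3*x*asin(5*x/8)/2 - x + 3*sqrt(64 - 25*x^2)/10


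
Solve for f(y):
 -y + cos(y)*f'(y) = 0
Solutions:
 f(y) = C1 + Integral(y/cos(y), y)


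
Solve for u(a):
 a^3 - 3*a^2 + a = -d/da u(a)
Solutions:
 u(a) = C1 - a^4/4 + a^3 - a^2/2


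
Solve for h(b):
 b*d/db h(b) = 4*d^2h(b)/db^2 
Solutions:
 h(b) = C1 + C2*erfi(sqrt(2)*b/4)


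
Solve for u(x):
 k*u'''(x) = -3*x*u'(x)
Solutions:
 u(x) = C1 + Integral(C2*airyai(3^(1/3)*x*(-1/k)^(1/3)) + C3*airybi(3^(1/3)*x*(-1/k)^(1/3)), x)


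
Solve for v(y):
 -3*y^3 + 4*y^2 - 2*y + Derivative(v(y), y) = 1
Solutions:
 v(y) = C1 + 3*y^4/4 - 4*y^3/3 + y^2 + y


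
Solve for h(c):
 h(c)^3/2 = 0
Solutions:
 h(c) = 0


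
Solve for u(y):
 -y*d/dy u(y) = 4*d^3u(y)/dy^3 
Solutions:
 u(y) = C1 + Integral(C2*airyai(-2^(1/3)*y/2) + C3*airybi(-2^(1/3)*y/2), y)


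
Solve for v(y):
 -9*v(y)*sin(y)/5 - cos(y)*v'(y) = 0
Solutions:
 v(y) = C1*cos(y)^(9/5)


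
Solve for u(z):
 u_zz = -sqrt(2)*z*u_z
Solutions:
 u(z) = C1 + C2*erf(2^(3/4)*z/2)


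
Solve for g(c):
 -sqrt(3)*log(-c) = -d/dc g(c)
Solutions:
 g(c) = C1 + sqrt(3)*c*log(-c) - sqrt(3)*c


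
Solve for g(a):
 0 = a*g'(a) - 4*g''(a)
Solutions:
 g(a) = C1 + C2*erfi(sqrt(2)*a/4)


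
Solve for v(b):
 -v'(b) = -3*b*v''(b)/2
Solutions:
 v(b) = C1 + C2*b^(5/3)


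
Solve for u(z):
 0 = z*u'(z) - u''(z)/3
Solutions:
 u(z) = C1 + C2*erfi(sqrt(6)*z/2)


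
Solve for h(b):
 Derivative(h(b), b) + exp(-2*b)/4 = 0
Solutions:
 h(b) = C1 + exp(-2*b)/8


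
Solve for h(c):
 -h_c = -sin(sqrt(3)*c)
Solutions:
 h(c) = C1 - sqrt(3)*cos(sqrt(3)*c)/3


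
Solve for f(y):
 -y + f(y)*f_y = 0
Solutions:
 f(y) = -sqrt(C1 + y^2)
 f(y) = sqrt(C1 + y^2)


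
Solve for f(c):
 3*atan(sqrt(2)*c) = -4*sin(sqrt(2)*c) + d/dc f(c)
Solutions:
 f(c) = C1 + 3*c*atan(sqrt(2)*c) - 3*sqrt(2)*log(2*c^2 + 1)/4 - 2*sqrt(2)*cos(sqrt(2)*c)


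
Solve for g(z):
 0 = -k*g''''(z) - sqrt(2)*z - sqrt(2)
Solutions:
 g(z) = C1 + C2*z + C3*z^2 + C4*z^3 - sqrt(2)*z^5/(120*k) - sqrt(2)*z^4/(24*k)


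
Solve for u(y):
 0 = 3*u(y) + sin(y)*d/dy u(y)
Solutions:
 u(y) = C1*(cos(y) + 1)^(3/2)/(cos(y) - 1)^(3/2)


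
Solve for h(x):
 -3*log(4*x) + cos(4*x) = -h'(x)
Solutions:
 h(x) = C1 + 3*x*log(x) - 3*x + 6*x*log(2) - sin(4*x)/4


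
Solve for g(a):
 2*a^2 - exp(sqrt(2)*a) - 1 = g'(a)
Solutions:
 g(a) = C1 + 2*a^3/3 - a - sqrt(2)*exp(sqrt(2)*a)/2


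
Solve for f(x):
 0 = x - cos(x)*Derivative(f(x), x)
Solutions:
 f(x) = C1 + Integral(x/cos(x), x)


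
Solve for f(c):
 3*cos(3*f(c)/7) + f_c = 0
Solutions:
 3*c - 7*log(sin(3*f(c)/7) - 1)/6 + 7*log(sin(3*f(c)/7) + 1)/6 = C1


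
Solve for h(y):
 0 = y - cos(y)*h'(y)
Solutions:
 h(y) = C1 + Integral(y/cos(y), y)


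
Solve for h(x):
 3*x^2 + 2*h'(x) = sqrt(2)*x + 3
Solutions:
 h(x) = C1 - x^3/2 + sqrt(2)*x^2/4 + 3*x/2


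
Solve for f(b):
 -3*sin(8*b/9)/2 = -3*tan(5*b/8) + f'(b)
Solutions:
 f(b) = C1 - 24*log(cos(5*b/8))/5 + 27*cos(8*b/9)/16


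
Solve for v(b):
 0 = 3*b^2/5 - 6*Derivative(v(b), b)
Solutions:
 v(b) = C1 + b^3/30


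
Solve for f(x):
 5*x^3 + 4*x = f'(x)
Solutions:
 f(x) = C1 + 5*x^4/4 + 2*x^2


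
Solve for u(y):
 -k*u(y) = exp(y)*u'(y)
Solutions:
 u(y) = C1*exp(k*exp(-y))


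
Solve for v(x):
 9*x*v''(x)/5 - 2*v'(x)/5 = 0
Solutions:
 v(x) = C1 + C2*x^(11/9)


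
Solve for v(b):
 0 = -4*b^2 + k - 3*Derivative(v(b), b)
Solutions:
 v(b) = C1 - 4*b^3/9 + b*k/3


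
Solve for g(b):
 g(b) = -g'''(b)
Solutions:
 g(b) = C3*exp(-b) + (C1*sin(sqrt(3)*b/2) + C2*cos(sqrt(3)*b/2))*exp(b/2)


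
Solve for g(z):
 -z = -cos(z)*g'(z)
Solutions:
 g(z) = C1 + Integral(z/cos(z), z)


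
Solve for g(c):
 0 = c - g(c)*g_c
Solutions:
 g(c) = -sqrt(C1 + c^2)
 g(c) = sqrt(C1 + c^2)


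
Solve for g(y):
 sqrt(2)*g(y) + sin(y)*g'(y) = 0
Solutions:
 g(y) = C1*(cos(y) + 1)^(sqrt(2)/2)/(cos(y) - 1)^(sqrt(2)/2)


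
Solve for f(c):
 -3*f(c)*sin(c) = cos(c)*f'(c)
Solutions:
 f(c) = C1*cos(c)^3


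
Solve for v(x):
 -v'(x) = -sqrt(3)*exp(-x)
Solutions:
 v(x) = C1 - sqrt(3)*exp(-x)


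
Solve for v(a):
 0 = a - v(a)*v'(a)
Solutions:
 v(a) = -sqrt(C1 + a^2)
 v(a) = sqrt(C1 + a^2)


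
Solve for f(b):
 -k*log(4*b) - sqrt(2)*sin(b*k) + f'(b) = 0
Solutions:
 f(b) = C1 + b*k*(log(b) - 1) + 2*b*k*log(2) + sqrt(2)*Piecewise((-cos(b*k)/k, Ne(k, 0)), (0, True))


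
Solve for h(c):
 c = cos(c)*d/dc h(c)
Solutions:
 h(c) = C1 + Integral(c/cos(c), c)


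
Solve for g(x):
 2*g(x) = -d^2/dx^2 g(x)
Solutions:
 g(x) = C1*sin(sqrt(2)*x) + C2*cos(sqrt(2)*x)


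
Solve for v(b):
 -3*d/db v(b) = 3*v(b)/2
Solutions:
 v(b) = C1*exp(-b/2)


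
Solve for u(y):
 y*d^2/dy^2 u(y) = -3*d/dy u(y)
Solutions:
 u(y) = C1 + C2/y^2


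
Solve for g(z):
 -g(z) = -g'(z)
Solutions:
 g(z) = C1*exp(z)


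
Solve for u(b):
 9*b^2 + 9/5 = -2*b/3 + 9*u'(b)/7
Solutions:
 u(b) = C1 + 7*b^3/3 + 7*b^2/27 + 7*b/5


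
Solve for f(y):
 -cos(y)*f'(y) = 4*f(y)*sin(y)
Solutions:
 f(y) = C1*cos(y)^4


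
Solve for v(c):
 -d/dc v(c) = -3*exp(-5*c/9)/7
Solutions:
 v(c) = C1 - 27*exp(-5*c/9)/35


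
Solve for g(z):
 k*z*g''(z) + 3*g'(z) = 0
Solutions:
 g(z) = C1 + z^(((re(k) - 3)*re(k) + im(k)^2)/(re(k)^2 + im(k)^2))*(C2*sin(3*log(z)*Abs(im(k))/(re(k)^2 + im(k)^2)) + C3*cos(3*log(z)*im(k)/(re(k)^2 + im(k)^2)))


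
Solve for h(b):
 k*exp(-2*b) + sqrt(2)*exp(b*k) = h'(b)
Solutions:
 h(b) = C1 - k*exp(-2*b)/2 + sqrt(2)*exp(b*k)/k


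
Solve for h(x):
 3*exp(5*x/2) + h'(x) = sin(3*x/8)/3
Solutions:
 h(x) = C1 - 6*exp(5*x/2)/5 - 8*cos(3*x/8)/9


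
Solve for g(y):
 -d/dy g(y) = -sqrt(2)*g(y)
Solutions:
 g(y) = C1*exp(sqrt(2)*y)


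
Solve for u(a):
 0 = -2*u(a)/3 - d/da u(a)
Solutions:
 u(a) = C1*exp(-2*a/3)


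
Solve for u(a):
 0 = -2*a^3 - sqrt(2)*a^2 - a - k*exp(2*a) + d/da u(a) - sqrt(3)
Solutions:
 u(a) = C1 + a^4/2 + sqrt(2)*a^3/3 + a^2/2 + sqrt(3)*a + k*exp(2*a)/2


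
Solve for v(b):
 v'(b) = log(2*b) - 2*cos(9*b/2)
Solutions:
 v(b) = C1 + b*log(b) - b + b*log(2) - 4*sin(9*b/2)/9


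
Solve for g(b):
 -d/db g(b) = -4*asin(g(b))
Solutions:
 Integral(1/asin(_y), (_y, g(b))) = C1 + 4*b


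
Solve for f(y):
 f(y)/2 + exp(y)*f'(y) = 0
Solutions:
 f(y) = C1*exp(exp(-y)/2)


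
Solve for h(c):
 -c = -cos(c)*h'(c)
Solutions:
 h(c) = C1 + Integral(c/cos(c), c)


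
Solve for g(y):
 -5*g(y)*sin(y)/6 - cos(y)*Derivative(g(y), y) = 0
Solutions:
 g(y) = C1*cos(y)^(5/6)


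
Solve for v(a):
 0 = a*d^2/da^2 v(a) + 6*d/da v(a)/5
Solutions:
 v(a) = C1 + C2/a^(1/5)


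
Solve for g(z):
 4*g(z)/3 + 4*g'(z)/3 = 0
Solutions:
 g(z) = C1*exp(-z)


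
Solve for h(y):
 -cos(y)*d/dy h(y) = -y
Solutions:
 h(y) = C1 + Integral(y/cos(y), y)


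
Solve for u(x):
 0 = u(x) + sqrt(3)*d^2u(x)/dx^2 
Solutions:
 u(x) = C1*sin(3^(3/4)*x/3) + C2*cos(3^(3/4)*x/3)


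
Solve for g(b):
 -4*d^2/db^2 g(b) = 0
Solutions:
 g(b) = C1 + C2*b


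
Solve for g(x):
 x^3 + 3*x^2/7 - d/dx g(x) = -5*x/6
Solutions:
 g(x) = C1 + x^4/4 + x^3/7 + 5*x^2/12


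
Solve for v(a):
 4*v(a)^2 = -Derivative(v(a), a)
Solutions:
 v(a) = 1/(C1 + 4*a)


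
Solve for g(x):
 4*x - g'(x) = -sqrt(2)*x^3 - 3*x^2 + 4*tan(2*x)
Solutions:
 g(x) = C1 + sqrt(2)*x^4/4 + x^3 + 2*x^2 + 2*log(cos(2*x))


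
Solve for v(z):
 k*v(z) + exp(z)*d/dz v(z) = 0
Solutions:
 v(z) = C1*exp(k*exp(-z))


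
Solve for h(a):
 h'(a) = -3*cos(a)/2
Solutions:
 h(a) = C1 - 3*sin(a)/2


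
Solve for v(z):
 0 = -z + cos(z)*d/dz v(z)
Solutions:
 v(z) = C1 + Integral(z/cos(z), z)


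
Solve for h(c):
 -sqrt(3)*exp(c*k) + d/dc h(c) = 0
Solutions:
 h(c) = C1 + sqrt(3)*exp(c*k)/k


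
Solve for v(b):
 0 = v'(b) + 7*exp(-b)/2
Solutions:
 v(b) = C1 + 7*exp(-b)/2


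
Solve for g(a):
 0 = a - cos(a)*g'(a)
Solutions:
 g(a) = C1 + Integral(a/cos(a), a)


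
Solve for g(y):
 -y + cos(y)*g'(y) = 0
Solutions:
 g(y) = C1 + Integral(y/cos(y), y)


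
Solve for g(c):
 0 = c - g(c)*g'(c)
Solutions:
 g(c) = -sqrt(C1 + c^2)
 g(c) = sqrt(C1 + c^2)


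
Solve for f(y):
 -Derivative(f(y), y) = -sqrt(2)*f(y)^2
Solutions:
 f(y) = -1/(C1 + sqrt(2)*y)


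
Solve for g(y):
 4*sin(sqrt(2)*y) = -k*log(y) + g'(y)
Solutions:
 g(y) = C1 + k*y*(log(y) - 1) - 2*sqrt(2)*cos(sqrt(2)*y)


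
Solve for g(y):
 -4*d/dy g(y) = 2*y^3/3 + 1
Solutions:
 g(y) = C1 - y^4/24 - y/4


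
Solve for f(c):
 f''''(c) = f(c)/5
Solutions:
 f(c) = C1*exp(-5^(3/4)*c/5) + C2*exp(5^(3/4)*c/5) + C3*sin(5^(3/4)*c/5) + C4*cos(5^(3/4)*c/5)


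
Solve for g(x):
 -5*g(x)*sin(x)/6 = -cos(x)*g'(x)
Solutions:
 g(x) = C1/cos(x)^(5/6)


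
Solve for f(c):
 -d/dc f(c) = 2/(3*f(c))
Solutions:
 f(c) = -sqrt(C1 - 12*c)/3
 f(c) = sqrt(C1 - 12*c)/3


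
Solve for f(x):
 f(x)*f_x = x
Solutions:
 f(x) = -sqrt(C1 + x^2)
 f(x) = sqrt(C1 + x^2)


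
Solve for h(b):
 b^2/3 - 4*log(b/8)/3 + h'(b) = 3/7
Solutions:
 h(b) = C1 - b^3/9 + 4*b*log(b)/3 - 4*b*log(2) - 19*b/21


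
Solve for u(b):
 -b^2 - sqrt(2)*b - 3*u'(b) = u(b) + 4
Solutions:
 u(b) = C1*exp(-b/3) - b^2 - sqrt(2)*b + 6*b - 22 + 3*sqrt(2)


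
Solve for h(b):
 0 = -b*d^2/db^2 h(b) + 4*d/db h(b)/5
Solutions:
 h(b) = C1 + C2*b^(9/5)


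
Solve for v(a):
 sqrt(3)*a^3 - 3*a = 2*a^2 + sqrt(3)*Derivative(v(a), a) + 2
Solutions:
 v(a) = C1 + a^4/4 - 2*sqrt(3)*a^3/9 - sqrt(3)*a^2/2 - 2*sqrt(3)*a/3


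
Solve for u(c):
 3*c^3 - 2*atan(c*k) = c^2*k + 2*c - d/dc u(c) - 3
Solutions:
 u(c) = C1 - 3*c^4/4 + c^3*k/3 + c^2 - 3*c + 2*Piecewise((c*atan(c*k) - log(c^2*k^2 + 1)/(2*k), Ne(k, 0)), (0, True))


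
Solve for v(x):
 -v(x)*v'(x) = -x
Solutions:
 v(x) = -sqrt(C1 + x^2)
 v(x) = sqrt(C1 + x^2)


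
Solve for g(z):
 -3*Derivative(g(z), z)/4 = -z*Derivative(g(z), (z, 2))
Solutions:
 g(z) = C1 + C2*z^(7/4)


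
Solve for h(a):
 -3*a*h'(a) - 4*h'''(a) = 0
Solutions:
 h(a) = C1 + Integral(C2*airyai(-6^(1/3)*a/2) + C3*airybi(-6^(1/3)*a/2), a)


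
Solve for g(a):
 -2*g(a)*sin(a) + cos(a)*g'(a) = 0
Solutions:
 g(a) = C1/cos(a)^2


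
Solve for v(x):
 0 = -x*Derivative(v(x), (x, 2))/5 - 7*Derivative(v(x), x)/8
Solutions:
 v(x) = C1 + C2/x^(27/8)


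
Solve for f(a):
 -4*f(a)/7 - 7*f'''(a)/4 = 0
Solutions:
 f(a) = C3*exp(-2*14^(1/3)*a/7) + (C1*sin(14^(1/3)*sqrt(3)*a/7) + C2*cos(14^(1/3)*sqrt(3)*a/7))*exp(14^(1/3)*a/7)


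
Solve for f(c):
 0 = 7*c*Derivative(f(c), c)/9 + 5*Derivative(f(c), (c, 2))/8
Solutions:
 f(c) = C1 + C2*erf(2*sqrt(35)*c/15)


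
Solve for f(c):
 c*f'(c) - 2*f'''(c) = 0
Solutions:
 f(c) = C1 + Integral(C2*airyai(2^(2/3)*c/2) + C3*airybi(2^(2/3)*c/2), c)


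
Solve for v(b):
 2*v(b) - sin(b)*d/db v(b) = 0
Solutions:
 v(b) = C1*(cos(b) - 1)/(cos(b) + 1)


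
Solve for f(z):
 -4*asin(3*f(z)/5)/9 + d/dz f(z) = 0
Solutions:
 Integral(1/asin(3*_y/5), (_y, f(z))) = C1 + 4*z/9


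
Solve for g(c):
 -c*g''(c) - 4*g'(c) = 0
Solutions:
 g(c) = C1 + C2/c^3


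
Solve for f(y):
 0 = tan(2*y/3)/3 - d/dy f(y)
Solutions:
 f(y) = C1 - log(cos(2*y/3))/2


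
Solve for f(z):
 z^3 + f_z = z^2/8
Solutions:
 f(z) = C1 - z^4/4 + z^3/24


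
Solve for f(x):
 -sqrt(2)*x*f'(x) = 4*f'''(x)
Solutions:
 f(x) = C1 + Integral(C2*airyai(-sqrt(2)*x/2) + C3*airybi(-sqrt(2)*x/2), x)


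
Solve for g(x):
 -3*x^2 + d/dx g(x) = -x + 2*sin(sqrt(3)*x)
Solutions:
 g(x) = C1 + x^3 - x^2/2 - 2*sqrt(3)*cos(sqrt(3)*x)/3


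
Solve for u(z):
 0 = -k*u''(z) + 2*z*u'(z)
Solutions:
 u(z) = C1 + C2*erf(z*sqrt(-1/k))/sqrt(-1/k)


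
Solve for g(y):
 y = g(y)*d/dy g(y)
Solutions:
 g(y) = -sqrt(C1 + y^2)
 g(y) = sqrt(C1 + y^2)


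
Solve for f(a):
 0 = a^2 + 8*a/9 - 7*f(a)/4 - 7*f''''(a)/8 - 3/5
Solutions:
 f(a) = 4*a^2/7 + 32*a/63 + (C1*sin(2^(3/4)*a/2) + C2*cos(2^(3/4)*a/2))*exp(-2^(3/4)*a/2) + (C3*sin(2^(3/4)*a/2) + C4*cos(2^(3/4)*a/2))*exp(2^(3/4)*a/2) - 12/35


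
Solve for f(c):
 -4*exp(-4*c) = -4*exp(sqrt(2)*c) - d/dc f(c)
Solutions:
 f(c) = C1 - 2*sqrt(2)*exp(sqrt(2)*c) - exp(-4*c)


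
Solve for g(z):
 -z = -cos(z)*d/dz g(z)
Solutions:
 g(z) = C1 + Integral(z/cos(z), z)


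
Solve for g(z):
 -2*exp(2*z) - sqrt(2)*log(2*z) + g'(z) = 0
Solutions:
 g(z) = C1 + sqrt(2)*z*log(z) + sqrt(2)*z*(-1 + log(2)) + exp(2*z)


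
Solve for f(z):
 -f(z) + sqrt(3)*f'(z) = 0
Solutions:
 f(z) = C1*exp(sqrt(3)*z/3)


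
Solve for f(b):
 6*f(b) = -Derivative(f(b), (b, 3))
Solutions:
 f(b) = C3*exp(-6^(1/3)*b) + (C1*sin(2^(1/3)*3^(5/6)*b/2) + C2*cos(2^(1/3)*3^(5/6)*b/2))*exp(6^(1/3)*b/2)


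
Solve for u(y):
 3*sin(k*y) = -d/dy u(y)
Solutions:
 u(y) = C1 + 3*cos(k*y)/k


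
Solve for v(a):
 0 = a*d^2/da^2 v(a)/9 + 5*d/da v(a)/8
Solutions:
 v(a) = C1 + C2/a^(37/8)


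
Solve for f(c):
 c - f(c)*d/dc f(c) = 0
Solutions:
 f(c) = -sqrt(C1 + c^2)
 f(c) = sqrt(C1 + c^2)


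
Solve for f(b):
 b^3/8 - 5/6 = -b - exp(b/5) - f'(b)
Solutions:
 f(b) = C1 - b^4/32 - b^2/2 + 5*b/6 - 5*exp(b/5)


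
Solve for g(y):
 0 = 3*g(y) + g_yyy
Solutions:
 g(y) = C3*exp(-3^(1/3)*y) + (C1*sin(3^(5/6)*y/2) + C2*cos(3^(5/6)*y/2))*exp(3^(1/3)*y/2)


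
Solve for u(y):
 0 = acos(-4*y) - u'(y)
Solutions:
 u(y) = C1 + y*acos(-4*y) + sqrt(1 - 16*y^2)/4


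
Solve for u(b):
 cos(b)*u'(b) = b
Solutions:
 u(b) = C1 + Integral(b/cos(b), b)


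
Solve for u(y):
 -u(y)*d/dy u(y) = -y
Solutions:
 u(y) = -sqrt(C1 + y^2)
 u(y) = sqrt(C1 + y^2)


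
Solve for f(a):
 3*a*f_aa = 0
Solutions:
 f(a) = C1 + C2*a


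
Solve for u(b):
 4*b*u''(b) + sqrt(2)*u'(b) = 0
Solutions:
 u(b) = C1 + C2*b^(1 - sqrt(2)/4)


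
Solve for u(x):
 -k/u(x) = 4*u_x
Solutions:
 u(x) = -sqrt(C1 - 2*k*x)/2
 u(x) = sqrt(C1 - 2*k*x)/2


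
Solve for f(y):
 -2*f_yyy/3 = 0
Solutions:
 f(y) = C1 + C2*y + C3*y^2


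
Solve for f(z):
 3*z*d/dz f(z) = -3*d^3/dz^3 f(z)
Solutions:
 f(z) = C1 + Integral(C2*airyai(-z) + C3*airybi(-z), z)


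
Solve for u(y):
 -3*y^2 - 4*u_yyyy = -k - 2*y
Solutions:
 u(y) = C1 + C2*y + C3*y^2 + C4*y^3 + k*y^4/96 - y^6/480 + y^5/240


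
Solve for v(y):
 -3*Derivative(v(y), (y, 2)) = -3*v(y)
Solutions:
 v(y) = C1*exp(-y) + C2*exp(y)


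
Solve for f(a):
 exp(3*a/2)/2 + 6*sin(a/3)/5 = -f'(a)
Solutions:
 f(a) = C1 - exp(3*a/2)/3 + 18*cos(a/3)/5


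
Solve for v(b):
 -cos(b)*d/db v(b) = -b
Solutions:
 v(b) = C1 + Integral(b/cos(b), b)


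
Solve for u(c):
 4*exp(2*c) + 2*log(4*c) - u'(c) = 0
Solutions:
 u(c) = C1 + 2*c*log(c) + 2*c*(-1 + 2*log(2)) + 2*exp(2*c)


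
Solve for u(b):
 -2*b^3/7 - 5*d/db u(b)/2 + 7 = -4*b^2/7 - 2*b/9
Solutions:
 u(b) = C1 - b^4/35 + 8*b^3/105 + 2*b^2/45 + 14*b/5


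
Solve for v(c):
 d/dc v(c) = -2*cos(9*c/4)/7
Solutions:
 v(c) = C1 - 8*sin(9*c/4)/63


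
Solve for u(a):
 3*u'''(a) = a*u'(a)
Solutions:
 u(a) = C1 + Integral(C2*airyai(3^(2/3)*a/3) + C3*airybi(3^(2/3)*a/3), a)


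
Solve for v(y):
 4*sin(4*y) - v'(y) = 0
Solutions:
 v(y) = C1 - cos(4*y)


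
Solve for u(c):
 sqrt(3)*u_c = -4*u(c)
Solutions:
 u(c) = C1*exp(-4*sqrt(3)*c/3)


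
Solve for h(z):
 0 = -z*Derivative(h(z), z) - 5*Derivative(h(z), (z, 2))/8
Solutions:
 h(z) = C1 + C2*erf(2*sqrt(5)*z/5)


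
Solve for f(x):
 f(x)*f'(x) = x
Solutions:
 f(x) = -sqrt(C1 + x^2)
 f(x) = sqrt(C1 + x^2)


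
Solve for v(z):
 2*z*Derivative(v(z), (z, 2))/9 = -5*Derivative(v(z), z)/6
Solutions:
 v(z) = C1 + C2/z^(11/4)


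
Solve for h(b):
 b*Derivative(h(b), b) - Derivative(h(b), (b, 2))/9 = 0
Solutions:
 h(b) = C1 + C2*erfi(3*sqrt(2)*b/2)


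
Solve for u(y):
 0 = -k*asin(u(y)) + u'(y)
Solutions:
 Integral(1/asin(_y), (_y, u(y))) = C1 + k*y


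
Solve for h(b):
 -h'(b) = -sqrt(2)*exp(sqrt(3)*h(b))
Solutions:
 h(b) = sqrt(3)*(2*log(-1/(C1 + sqrt(2)*b)) - log(3))/6


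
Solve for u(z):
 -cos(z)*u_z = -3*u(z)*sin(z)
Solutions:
 u(z) = C1/cos(z)^3


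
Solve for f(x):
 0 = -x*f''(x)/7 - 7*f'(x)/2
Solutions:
 f(x) = C1 + C2/x^(47/2)


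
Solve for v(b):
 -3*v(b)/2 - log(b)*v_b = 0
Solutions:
 v(b) = C1*exp(-3*li(b)/2)


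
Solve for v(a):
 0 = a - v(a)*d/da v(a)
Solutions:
 v(a) = -sqrt(C1 + a^2)
 v(a) = sqrt(C1 + a^2)


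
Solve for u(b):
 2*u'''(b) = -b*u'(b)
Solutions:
 u(b) = C1 + Integral(C2*airyai(-2^(2/3)*b/2) + C3*airybi(-2^(2/3)*b/2), b)


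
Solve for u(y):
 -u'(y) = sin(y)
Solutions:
 u(y) = C1 + cos(y)


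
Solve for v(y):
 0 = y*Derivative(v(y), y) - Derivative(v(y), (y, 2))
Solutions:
 v(y) = C1 + C2*erfi(sqrt(2)*y/2)


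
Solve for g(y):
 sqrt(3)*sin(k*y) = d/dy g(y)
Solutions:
 g(y) = C1 - sqrt(3)*cos(k*y)/k


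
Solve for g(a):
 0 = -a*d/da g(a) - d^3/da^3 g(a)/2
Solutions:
 g(a) = C1 + Integral(C2*airyai(-2^(1/3)*a) + C3*airybi(-2^(1/3)*a), a)


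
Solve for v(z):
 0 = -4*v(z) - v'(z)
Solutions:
 v(z) = C1*exp(-4*z)


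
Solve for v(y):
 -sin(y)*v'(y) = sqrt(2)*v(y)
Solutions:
 v(y) = C1*(cos(y) + 1)^(sqrt(2)/2)/(cos(y) - 1)^(sqrt(2)/2)


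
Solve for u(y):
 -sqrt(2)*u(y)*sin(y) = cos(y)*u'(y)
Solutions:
 u(y) = C1*cos(y)^(sqrt(2))


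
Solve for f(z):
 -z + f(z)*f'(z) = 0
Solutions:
 f(z) = -sqrt(C1 + z^2)
 f(z) = sqrt(C1 + z^2)


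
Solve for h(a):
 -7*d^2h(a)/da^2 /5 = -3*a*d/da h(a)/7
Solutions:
 h(a) = C1 + C2*erfi(sqrt(30)*a/14)


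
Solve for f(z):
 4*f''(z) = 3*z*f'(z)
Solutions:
 f(z) = C1 + C2*erfi(sqrt(6)*z/4)


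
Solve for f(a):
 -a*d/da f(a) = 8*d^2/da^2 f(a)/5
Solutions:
 f(a) = C1 + C2*erf(sqrt(5)*a/4)


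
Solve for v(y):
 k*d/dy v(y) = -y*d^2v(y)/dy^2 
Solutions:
 v(y) = C1 + y^(1 - re(k))*(C2*sin(log(y)*Abs(im(k))) + C3*cos(log(y)*im(k)))


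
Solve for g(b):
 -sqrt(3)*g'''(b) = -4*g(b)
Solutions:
 g(b) = C3*exp(2^(2/3)*3^(5/6)*b/3) + (C1*sin(2^(2/3)*3^(1/3)*b/2) + C2*cos(2^(2/3)*3^(1/3)*b/2))*exp(-2^(2/3)*3^(5/6)*b/6)


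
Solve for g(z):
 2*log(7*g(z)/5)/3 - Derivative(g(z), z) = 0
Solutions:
 3*Integral(1/(-log(_y) - log(7) + log(5)), (_y, g(z)))/2 = C1 - z


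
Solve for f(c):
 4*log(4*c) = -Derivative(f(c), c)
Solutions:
 f(c) = C1 - 4*c*log(c) - c*log(256) + 4*c


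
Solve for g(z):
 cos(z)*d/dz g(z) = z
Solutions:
 g(z) = C1 + Integral(z/cos(z), z)


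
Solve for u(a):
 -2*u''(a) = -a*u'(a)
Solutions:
 u(a) = C1 + C2*erfi(a/2)


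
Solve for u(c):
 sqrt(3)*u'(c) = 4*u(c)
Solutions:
 u(c) = C1*exp(4*sqrt(3)*c/3)


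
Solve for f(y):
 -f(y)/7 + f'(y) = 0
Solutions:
 f(y) = C1*exp(y/7)


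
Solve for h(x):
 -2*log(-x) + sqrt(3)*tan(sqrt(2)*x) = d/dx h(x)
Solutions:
 h(x) = C1 - 2*x*log(-x) + 2*x - sqrt(6)*log(cos(sqrt(2)*x))/2


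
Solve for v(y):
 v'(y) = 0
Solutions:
 v(y) = C1


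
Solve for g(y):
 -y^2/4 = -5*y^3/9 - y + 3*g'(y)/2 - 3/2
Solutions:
 g(y) = C1 + 5*y^4/54 - y^3/18 + y^2/3 + y


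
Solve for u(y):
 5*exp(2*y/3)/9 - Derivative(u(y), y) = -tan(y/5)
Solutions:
 u(y) = C1 + 5*exp(2*y/3)/6 - 5*log(cos(y/5))


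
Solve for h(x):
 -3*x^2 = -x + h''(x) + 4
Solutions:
 h(x) = C1 + C2*x - x^4/4 + x^3/6 - 2*x^2


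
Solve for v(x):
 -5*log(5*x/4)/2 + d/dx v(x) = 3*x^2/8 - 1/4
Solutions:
 v(x) = C1 + x^3/8 + 5*x*log(x)/2 - 5*x*log(2) - 11*x/4 + 5*x*log(5)/2


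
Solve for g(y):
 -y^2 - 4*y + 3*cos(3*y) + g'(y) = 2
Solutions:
 g(y) = C1 + y^3/3 + 2*y^2 + 2*y - sin(3*y)


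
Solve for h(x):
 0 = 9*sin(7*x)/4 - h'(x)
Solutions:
 h(x) = C1 - 9*cos(7*x)/28


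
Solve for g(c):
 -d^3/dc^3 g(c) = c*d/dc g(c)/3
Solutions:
 g(c) = C1 + Integral(C2*airyai(-3^(2/3)*c/3) + C3*airybi(-3^(2/3)*c/3), c)


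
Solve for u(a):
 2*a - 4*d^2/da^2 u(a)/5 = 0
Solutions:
 u(a) = C1 + C2*a + 5*a^3/12


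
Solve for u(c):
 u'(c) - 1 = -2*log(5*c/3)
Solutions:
 u(c) = C1 - 2*c*log(c) + c*log(9/25) + 3*c


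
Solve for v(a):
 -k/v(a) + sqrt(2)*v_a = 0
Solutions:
 v(a) = -sqrt(C1 + sqrt(2)*a*k)
 v(a) = sqrt(C1 + sqrt(2)*a*k)


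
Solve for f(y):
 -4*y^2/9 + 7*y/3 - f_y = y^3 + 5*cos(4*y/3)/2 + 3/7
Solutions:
 f(y) = C1 - y^4/4 - 4*y^3/27 + 7*y^2/6 - 3*y/7 - 15*sin(4*y/3)/8


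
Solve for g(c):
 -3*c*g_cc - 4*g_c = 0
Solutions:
 g(c) = C1 + C2/c^(1/3)


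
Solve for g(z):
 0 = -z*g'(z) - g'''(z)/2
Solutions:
 g(z) = C1 + Integral(C2*airyai(-2^(1/3)*z) + C3*airybi(-2^(1/3)*z), z)


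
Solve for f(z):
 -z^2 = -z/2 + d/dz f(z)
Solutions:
 f(z) = C1 - z^3/3 + z^2/4


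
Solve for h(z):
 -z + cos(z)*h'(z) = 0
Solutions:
 h(z) = C1 + Integral(z/cos(z), z)


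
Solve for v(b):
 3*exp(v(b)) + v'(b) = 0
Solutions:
 v(b) = log(1/(C1 + 3*b))


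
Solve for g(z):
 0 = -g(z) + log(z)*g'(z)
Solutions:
 g(z) = C1*exp(li(z))


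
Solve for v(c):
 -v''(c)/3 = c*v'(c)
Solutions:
 v(c) = C1 + C2*erf(sqrt(6)*c/2)


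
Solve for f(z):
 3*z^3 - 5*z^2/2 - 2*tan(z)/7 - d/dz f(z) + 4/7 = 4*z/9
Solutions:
 f(z) = C1 + 3*z^4/4 - 5*z^3/6 - 2*z^2/9 + 4*z/7 + 2*log(cos(z))/7


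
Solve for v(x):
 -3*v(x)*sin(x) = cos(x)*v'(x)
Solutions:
 v(x) = C1*cos(x)^3


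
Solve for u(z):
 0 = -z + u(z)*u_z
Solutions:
 u(z) = -sqrt(C1 + z^2)
 u(z) = sqrt(C1 + z^2)


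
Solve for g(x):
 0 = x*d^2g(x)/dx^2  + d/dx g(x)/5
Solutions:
 g(x) = C1 + C2*x^(4/5)


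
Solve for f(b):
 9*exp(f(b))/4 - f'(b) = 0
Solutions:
 f(b) = log(-1/(C1 + 9*b)) + 2*log(2)


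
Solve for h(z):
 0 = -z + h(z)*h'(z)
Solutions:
 h(z) = -sqrt(C1 + z^2)
 h(z) = sqrt(C1 + z^2)


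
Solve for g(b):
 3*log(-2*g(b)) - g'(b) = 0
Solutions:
 -Integral(1/(log(-_y) + log(2)), (_y, g(b)))/3 = C1 - b


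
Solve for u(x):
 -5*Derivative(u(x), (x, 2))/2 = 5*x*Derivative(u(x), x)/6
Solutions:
 u(x) = C1 + C2*erf(sqrt(6)*x/6)


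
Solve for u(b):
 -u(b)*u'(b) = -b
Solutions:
 u(b) = -sqrt(C1 + b^2)
 u(b) = sqrt(C1 + b^2)


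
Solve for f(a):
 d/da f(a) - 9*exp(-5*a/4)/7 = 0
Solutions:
 f(a) = C1 - 36*exp(-5*a/4)/35


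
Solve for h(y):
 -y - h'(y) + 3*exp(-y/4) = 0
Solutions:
 h(y) = C1 - y^2/2 - 12*exp(-y/4)


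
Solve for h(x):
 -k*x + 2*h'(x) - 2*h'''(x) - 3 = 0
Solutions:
 h(x) = C1 + C2*exp(-x) + C3*exp(x) + k*x^2/4 + 3*x/2


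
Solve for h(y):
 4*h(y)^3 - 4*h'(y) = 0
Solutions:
 h(y) = -sqrt(2)*sqrt(-1/(C1 + y))/2
 h(y) = sqrt(2)*sqrt(-1/(C1 + y))/2


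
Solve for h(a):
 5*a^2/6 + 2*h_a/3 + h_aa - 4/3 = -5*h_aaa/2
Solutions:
 h(a) = C1 - 5*a^3/12 + 15*a^2/8 + 23*a/4 + (C2*sin(sqrt(51)*a/15) + C3*cos(sqrt(51)*a/15))*exp(-a/5)


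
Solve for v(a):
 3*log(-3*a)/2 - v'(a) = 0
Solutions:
 v(a) = C1 + 3*a*log(-a)/2 + 3*a*(-1 + log(3))/2


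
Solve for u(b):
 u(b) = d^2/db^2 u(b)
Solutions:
 u(b) = C1*exp(-b) + C2*exp(b)


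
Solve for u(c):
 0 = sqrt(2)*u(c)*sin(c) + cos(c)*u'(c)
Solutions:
 u(c) = C1*cos(c)^(sqrt(2))


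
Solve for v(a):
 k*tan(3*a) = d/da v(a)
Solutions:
 v(a) = C1 - k*log(cos(3*a))/3


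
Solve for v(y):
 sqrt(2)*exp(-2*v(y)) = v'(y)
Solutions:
 v(y) = log(-sqrt(C1 + 2*sqrt(2)*y))
 v(y) = log(C1 + 2*sqrt(2)*y)/2


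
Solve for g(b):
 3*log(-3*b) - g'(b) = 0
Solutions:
 g(b) = C1 + 3*b*log(-b) + 3*b*(-1 + log(3))


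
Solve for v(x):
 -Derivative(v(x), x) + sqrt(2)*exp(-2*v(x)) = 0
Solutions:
 v(x) = log(-sqrt(C1 + 2*sqrt(2)*x))
 v(x) = log(C1 + 2*sqrt(2)*x)/2


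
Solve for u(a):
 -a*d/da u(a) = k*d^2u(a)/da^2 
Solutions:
 u(a) = C1 + C2*sqrt(k)*erf(sqrt(2)*a*sqrt(1/k)/2)


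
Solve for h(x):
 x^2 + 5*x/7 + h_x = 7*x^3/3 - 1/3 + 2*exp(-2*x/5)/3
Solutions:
 h(x) = C1 + 7*x^4/12 - x^3/3 - 5*x^2/14 - x/3 - 5*exp(-2*x/5)/3


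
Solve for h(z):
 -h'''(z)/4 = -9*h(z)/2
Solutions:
 h(z) = C3*exp(18^(1/3)*z) + (C1*sin(3*2^(1/3)*3^(1/6)*z/2) + C2*cos(3*2^(1/3)*3^(1/6)*z/2))*exp(-18^(1/3)*z/2)


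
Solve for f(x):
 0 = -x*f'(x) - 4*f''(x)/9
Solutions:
 f(x) = C1 + C2*erf(3*sqrt(2)*x/4)


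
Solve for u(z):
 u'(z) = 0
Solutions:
 u(z) = C1


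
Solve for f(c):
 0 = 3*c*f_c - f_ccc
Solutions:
 f(c) = C1 + Integral(C2*airyai(3^(1/3)*c) + C3*airybi(3^(1/3)*c), c)


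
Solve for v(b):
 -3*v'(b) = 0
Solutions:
 v(b) = C1


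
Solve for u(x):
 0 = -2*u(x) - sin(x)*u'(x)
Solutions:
 u(x) = C1*(cos(x) + 1)/(cos(x) - 1)


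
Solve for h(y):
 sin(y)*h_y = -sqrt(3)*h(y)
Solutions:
 h(y) = C1*(cos(y) + 1)^(sqrt(3)/2)/(cos(y) - 1)^(sqrt(3)/2)


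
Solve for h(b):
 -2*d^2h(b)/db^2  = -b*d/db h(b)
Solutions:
 h(b) = C1 + C2*erfi(b/2)


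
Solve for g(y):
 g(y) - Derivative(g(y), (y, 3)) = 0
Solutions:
 g(y) = C3*exp(y) + (C1*sin(sqrt(3)*y/2) + C2*cos(sqrt(3)*y/2))*exp(-y/2)


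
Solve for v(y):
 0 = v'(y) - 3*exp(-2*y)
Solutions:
 v(y) = C1 - 3*exp(-2*y)/2


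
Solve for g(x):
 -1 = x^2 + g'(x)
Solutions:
 g(x) = C1 - x^3/3 - x


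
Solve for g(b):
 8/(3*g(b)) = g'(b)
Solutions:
 g(b) = -sqrt(C1 + 48*b)/3
 g(b) = sqrt(C1 + 48*b)/3


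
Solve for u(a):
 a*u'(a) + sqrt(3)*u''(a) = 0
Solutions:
 u(a) = C1 + C2*erf(sqrt(2)*3^(3/4)*a/6)


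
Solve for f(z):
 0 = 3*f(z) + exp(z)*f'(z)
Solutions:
 f(z) = C1*exp(3*exp(-z))


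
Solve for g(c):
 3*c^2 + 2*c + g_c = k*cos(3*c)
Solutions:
 g(c) = C1 - c^3 - c^2 + k*sin(3*c)/3


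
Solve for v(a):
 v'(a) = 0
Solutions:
 v(a) = C1


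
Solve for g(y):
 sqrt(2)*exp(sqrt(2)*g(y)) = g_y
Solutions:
 g(y) = sqrt(2)*(2*log(-1/(C1 + sqrt(2)*y)) - log(2))/4


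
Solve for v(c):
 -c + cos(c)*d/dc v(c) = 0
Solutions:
 v(c) = C1 + Integral(c/cos(c), c)


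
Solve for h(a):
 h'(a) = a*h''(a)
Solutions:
 h(a) = C1 + C2*a^2


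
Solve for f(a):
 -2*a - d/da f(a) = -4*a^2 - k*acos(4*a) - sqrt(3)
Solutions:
 f(a) = C1 + 4*a^3/3 - a^2 + sqrt(3)*a + k*(a*acos(4*a) - sqrt(1 - 16*a^2)/4)


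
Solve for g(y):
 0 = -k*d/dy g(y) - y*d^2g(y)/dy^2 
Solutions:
 g(y) = C1 + y^(1 - re(k))*(C2*sin(log(y)*Abs(im(k))) + C3*cos(log(y)*im(k)))


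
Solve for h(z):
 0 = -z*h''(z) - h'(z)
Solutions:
 h(z) = C1 + C2*log(z)


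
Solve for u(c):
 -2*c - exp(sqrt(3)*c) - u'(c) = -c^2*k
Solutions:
 u(c) = C1 + c^3*k/3 - c^2 - sqrt(3)*exp(sqrt(3)*c)/3


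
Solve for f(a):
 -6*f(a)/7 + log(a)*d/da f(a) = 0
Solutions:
 f(a) = C1*exp(6*li(a)/7)


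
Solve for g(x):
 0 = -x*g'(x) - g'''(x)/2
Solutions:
 g(x) = C1 + Integral(C2*airyai(-2^(1/3)*x) + C3*airybi(-2^(1/3)*x), x)


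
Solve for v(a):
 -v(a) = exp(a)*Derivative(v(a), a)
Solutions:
 v(a) = C1*exp(exp(-a))


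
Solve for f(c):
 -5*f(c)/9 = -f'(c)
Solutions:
 f(c) = C1*exp(5*c/9)


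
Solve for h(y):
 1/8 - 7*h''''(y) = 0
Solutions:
 h(y) = C1 + C2*y + C3*y^2 + C4*y^3 + y^4/1344


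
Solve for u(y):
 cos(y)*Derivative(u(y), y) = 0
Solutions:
 u(y) = C1


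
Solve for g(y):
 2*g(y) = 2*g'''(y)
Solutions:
 g(y) = C3*exp(y) + (C1*sin(sqrt(3)*y/2) + C2*cos(sqrt(3)*y/2))*exp(-y/2)


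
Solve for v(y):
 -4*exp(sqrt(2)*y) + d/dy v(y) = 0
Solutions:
 v(y) = C1 + 2*sqrt(2)*exp(sqrt(2)*y)


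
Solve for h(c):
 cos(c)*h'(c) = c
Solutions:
 h(c) = C1 + Integral(c/cos(c), c)


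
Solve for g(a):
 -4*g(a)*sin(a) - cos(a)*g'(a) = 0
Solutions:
 g(a) = C1*cos(a)^4


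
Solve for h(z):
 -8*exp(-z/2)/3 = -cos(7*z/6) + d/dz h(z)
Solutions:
 h(z) = C1 + 6*sin(7*z/6)/7 + 16*exp(-z/2)/3


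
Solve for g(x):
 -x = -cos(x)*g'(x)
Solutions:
 g(x) = C1 + Integral(x/cos(x), x)


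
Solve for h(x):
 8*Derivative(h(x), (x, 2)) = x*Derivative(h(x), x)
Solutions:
 h(x) = C1 + C2*erfi(x/4)


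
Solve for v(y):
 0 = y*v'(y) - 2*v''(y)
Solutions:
 v(y) = C1 + C2*erfi(y/2)


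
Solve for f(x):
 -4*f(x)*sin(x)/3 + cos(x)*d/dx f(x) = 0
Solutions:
 f(x) = C1/cos(x)^(4/3)


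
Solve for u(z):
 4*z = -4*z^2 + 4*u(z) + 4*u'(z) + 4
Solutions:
 u(z) = C1*exp(-z) + z^2 - z


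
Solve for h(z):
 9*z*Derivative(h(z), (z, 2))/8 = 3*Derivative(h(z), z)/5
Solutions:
 h(z) = C1 + C2*z^(23/15)


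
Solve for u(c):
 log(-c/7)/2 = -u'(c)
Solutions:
 u(c) = C1 - c*log(-c)/2 + c*(1 + log(7))/2


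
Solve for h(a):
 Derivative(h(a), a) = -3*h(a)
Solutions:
 h(a) = C1*exp(-3*a)


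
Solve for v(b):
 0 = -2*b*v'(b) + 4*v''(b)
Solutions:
 v(b) = C1 + C2*erfi(b/2)


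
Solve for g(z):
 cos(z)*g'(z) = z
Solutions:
 g(z) = C1 + Integral(z/cos(z), z)


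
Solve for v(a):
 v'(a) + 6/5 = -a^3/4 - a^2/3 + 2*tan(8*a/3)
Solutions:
 v(a) = C1 - a^4/16 - a^3/9 - 6*a/5 - 3*log(cos(8*a/3))/4


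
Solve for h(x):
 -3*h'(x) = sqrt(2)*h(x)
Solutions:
 h(x) = C1*exp(-sqrt(2)*x/3)


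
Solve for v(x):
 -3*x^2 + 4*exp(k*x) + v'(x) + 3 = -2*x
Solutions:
 v(x) = C1 + x^3 - x^2 - 3*x - 4*exp(k*x)/k


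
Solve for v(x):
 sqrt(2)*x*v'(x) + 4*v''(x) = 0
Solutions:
 v(x) = C1 + C2*erf(2^(3/4)*x/4)


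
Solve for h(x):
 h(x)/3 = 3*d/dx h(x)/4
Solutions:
 h(x) = C1*exp(4*x/9)


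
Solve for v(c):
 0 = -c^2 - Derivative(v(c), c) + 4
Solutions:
 v(c) = C1 - c^3/3 + 4*c


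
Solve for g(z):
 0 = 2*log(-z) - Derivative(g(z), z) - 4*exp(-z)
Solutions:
 g(z) = C1 + 2*z*log(-z) - 2*z + 4*exp(-z)


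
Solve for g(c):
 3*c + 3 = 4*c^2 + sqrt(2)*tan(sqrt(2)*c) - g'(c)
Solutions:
 g(c) = C1 + 4*c^3/3 - 3*c^2/2 - 3*c - log(cos(sqrt(2)*c))


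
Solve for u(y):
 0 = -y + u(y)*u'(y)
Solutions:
 u(y) = -sqrt(C1 + y^2)
 u(y) = sqrt(C1 + y^2)


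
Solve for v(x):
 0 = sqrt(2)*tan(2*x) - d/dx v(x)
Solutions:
 v(x) = C1 - sqrt(2)*log(cos(2*x))/2


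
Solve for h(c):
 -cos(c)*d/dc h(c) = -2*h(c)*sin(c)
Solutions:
 h(c) = C1/cos(c)^2


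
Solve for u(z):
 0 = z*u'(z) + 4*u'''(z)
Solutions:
 u(z) = C1 + Integral(C2*airyai(-2^(1/3)*z/2) + C3*airybi(-2^(1/3)*z/2), z)


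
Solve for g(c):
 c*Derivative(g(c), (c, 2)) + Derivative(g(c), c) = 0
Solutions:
 g(c) = C1 + C2*log(c)


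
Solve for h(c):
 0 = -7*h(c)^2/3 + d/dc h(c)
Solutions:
 h(c) = -3/(C1 + 7*c)


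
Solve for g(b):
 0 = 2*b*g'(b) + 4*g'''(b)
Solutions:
 g(b) = C1 + Integral(C2*airyai(-2^(2/3)*b/2) + C3*airybi(-2^(2/3)*b/2), b)


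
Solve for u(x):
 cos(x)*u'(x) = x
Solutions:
 u(x) = C1 + Integral(x/cos(x), x)


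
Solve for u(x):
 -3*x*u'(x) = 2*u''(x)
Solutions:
 u(x) = C1 + C2*erf(sqrt(3)*x/2)


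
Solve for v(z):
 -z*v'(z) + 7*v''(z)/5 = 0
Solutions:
 v(z) = C1 + C2*erfi(sqrt(70)*z/14)


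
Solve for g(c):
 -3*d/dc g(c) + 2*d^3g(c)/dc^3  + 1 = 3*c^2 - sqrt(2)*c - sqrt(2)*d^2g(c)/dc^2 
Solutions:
 g(c) = C1 + C2*exp(c*(-sqrt(2) + sqrt(26))/4) + C3*exp(-c*(sqrt(2) + sqrt(26))/4) - c^3/3 - sqrt(2)*c^2/6 - 11*c/9


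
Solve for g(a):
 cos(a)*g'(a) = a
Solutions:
 g(a) = C1 + Integral(a/cos(a), a)


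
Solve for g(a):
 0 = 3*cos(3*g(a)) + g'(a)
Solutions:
 g(a) = -asin((C1 + exp(18*a))/(C1 - exp(18*a)))/3 + pi/3
 g(a) = asin((C1 + exp(18*a))/(C1 - exp(18*a)))/3


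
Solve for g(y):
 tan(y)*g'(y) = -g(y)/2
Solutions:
 g(y) = C1/sqrt(sin(y))


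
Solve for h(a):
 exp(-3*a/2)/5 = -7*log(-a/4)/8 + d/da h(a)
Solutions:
 h(a) = C1 + 7*a*log(-a)/8 + 7*a*(-2*log(2) - 1)/8 - 2*exp(-3*a/2)/15


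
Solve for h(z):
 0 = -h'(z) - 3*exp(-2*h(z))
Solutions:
 h(z) = log(-sqrt(C1 - 6*z))
 h(z) = log(C1 - 6*z)/2


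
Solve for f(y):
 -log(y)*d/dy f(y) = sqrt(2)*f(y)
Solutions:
 f(y) = C1*exp(-sqrt(2)*li(y))


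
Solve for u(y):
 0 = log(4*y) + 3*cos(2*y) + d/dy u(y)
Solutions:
 u(y) = C1 - y*log(y) - 2*y*log(2) + y - 3*sin(2*y)/2


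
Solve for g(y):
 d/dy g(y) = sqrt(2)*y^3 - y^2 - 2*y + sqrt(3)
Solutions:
 g(y) = C1 + sqrt(2)*y^4/4 - y^3/3 - y^2 + sqrt(3)*y


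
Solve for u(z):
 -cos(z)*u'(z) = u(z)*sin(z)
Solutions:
 u(z) = C1*cos(z)


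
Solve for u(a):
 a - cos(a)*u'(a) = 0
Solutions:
 u(a) = C1 + Integral(a/cos(a), a)


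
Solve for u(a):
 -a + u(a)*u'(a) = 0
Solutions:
 u(a) = -sqrt(C1 + a^2)
 u(a) = sqrt(C1 + a^2)


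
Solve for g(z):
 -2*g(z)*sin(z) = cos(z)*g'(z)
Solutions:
 g(z) = C1*cos(z)^2


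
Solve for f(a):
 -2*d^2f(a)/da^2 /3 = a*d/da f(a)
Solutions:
 f(a) = C1 + C2*erf(sqrt(3)*a/2)


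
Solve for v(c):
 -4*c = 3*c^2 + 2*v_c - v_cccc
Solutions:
 v(c) = C1 + C4*exp(2^(1/3)*c) - c^3/2 - c^2 + (C2*sin(2^(1/3)*sqrt(3)*c/2) + C3*cos(2^(1/3)*sqrt(3)*c/2))*exp(-2^(1/3)*c/2)


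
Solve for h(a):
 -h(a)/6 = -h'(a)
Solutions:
 h(a) = C1*exp(a/6)


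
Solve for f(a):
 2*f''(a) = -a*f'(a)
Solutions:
 f(a) = C1 + C2*erf(a/2)


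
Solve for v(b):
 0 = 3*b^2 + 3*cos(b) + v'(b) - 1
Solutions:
 v(b) = C1 - b^3 + b - 3*sin(b)


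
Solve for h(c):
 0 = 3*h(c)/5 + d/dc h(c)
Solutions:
 h(c) = C1*exp(-3*c/5)


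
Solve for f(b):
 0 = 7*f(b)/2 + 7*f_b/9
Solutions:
 f(b) = C1*exp(-9*b/2)


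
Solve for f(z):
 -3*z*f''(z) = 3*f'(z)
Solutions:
 f(z) = C1 + C2*log(z)


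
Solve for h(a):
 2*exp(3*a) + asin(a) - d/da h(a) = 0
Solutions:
 h(a) = C1 + a*asin(a) + sqrt(1 - a^2) + 2*exp(3*a)/3


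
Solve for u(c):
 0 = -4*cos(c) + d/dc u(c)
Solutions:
 u(c) = C1 + 4*sin(c)


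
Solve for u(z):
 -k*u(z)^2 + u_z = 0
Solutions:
 u(z) = -1/(C1 + k*z)


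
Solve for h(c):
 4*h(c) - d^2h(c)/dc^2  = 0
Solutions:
 h(c) = C1*exp(-2*c) + C2*exp(2*c)


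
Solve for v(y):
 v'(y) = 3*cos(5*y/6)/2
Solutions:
 v(y) = C1 + 9*sin(5*y/6)/5


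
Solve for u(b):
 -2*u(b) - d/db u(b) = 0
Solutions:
 u(b) = C1*exp(-2*b)


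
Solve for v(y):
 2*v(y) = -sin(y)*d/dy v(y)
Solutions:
 v(y) = C1*(cos(y) + 1)/(cos(y) - 1)


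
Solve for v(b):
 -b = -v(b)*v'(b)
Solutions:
 v(b) = -sqrt(C1 + b^2)
 v(b) = sqrt(C1 + b^2)


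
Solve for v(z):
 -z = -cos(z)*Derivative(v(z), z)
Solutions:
 v(z) = C1 + Integral(z/cos(z), z)


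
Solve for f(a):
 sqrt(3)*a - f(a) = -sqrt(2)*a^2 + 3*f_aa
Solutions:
 f(a) = C1*sin(sqrt(3)*a/3) + C2*cos(sqrt(3)*a/3) + sqrt(2)*a^2 + sqrt(3)*a - 6*sqrt(2)


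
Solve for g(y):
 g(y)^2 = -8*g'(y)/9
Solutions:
 g(y) = 8/(C1 + 9*y)


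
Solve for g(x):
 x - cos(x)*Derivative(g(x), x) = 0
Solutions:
 g(x) = C1 + Integral(x/cos(x), x)


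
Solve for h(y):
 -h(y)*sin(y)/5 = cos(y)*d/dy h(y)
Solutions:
 h(y) = C1*cos(y)^(1/5)


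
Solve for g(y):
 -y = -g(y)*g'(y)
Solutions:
 g(y) = -sqrt(C1 + y^2)
 g(y) = sqrt(C1 + y^2)


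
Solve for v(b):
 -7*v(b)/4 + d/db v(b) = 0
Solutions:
 v(b) = C1*exp(7*b/4)


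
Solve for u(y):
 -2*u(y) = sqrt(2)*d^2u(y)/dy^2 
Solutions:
 u(y) = C1*sin(2^(1/4)*y) + C2*cos(2^(1/4)*y)


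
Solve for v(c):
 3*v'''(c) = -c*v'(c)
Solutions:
 v(c) = C1 + Integral(C2*airyai(-3^(2/3)*c/3) + C3*airybi(-3^(2/3)*c/3), c)


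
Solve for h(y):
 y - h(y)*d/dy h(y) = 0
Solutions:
 h(y) = -sqrt(C1 + y^2)
 h(y) = sqrt(C1 + y^2)


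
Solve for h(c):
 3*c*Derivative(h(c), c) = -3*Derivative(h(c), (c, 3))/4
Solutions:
 h(c) = C1 + Integral(C2*airyai(-2^(2/3)*c) + C3*airybi(-2^(2/3)*c), c)


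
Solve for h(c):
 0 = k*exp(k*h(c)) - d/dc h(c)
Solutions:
 h(c) = Piecewise((log(-1/(C1*k + c*k^2))/k, Ne(k, 0)), (nan, True))
 h(c) = Piecewise((C1 + c*k, Eq(k, 0)), (nan, True))


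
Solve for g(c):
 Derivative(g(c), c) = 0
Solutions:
 g(c) = C1


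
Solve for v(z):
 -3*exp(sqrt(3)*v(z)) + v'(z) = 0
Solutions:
 v(z) = sqrt(3)*(2*log(-1/(C1 + 3*z)) - log(3))/6


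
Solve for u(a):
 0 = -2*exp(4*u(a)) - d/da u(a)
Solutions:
 u(a) = log(-I*(1/(C1 + 8*a))^(1/4))
 u(a) = log(I*(1/(C1 + 8*a))^(1/4))
 u(a) = log(-(1/(C1 + 8*a))^(1/4))
 u(a) = log(1/(C1 + 8*a))/4
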